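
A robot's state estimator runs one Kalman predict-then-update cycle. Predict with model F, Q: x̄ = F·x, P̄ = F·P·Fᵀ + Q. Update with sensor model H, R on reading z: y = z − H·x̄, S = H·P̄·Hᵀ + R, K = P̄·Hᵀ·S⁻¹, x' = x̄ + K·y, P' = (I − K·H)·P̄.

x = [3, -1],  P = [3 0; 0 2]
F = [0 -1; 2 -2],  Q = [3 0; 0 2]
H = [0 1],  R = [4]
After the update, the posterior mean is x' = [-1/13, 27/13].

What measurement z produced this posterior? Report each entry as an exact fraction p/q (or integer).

x̄ = F·x = [1, 8]
P̄ = F·P·Fᵀ + Q = [5 4; 4 22]
S = H·P̄·Hᵀ + R = [26]
K = P̄·Hᵀ·S⁻¹ = [2/13; 11/13]
x' − x̄ = [-14/13, -77/13] = K·y
y = (KᵀK)⁻¹·Kᵀ·(x' − x̄) = [-7]
z = y + H·x̄ = [-7] + [8] = [1]

z = [1]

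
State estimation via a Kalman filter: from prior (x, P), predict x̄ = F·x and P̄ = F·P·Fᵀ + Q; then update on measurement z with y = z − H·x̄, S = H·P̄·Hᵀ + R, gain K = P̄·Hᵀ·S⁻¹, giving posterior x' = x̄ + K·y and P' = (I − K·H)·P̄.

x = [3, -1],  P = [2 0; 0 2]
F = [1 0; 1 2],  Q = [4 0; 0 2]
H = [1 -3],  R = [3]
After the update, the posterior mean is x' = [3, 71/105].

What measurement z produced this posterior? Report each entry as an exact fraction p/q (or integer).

z = [1]

x̄ = F·x = [3, 1]
P̄ = F·P·Fᵀ + Q = [6 2; 2 12]
S = H·P̄·Hᵀ + R = [105]
K = P̄·Hᵀ·S⁻¹ = [0; -34/105]
x' − x̄ = [0, -34/105] = K·y
y = (KᵀK)⁻¹·Kᵀ·(x' − x̄) = [1]
z = y + H·x̄ = [1] + [0] = [1]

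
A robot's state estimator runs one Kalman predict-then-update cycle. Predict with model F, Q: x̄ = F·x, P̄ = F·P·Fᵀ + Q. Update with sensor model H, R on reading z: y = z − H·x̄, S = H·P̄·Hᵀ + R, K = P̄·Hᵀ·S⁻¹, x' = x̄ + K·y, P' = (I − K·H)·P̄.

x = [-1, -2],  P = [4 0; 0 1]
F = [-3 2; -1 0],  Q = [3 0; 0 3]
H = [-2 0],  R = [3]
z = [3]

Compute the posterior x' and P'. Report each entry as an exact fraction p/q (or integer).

x' = [-261/175, 151/175]
P' = [129/175 36/175; 36/175 649/175]

x̄ = F·x = [-1, 1]
P̄ = F·P·Fᵀ + Q = [43 12; 12 7]
y = z − H·x̄ = [1]
S = H·P̄·Hᵀ + R = [175]
K = P̄·Hᵀ·S⁻¹ = [-86/175; -24/175]
x' = x̄ + K·y = [-261/175, 151/175]
P' = (I − K·H)·P̄ = [129/175 36/175; 36/175 649/175]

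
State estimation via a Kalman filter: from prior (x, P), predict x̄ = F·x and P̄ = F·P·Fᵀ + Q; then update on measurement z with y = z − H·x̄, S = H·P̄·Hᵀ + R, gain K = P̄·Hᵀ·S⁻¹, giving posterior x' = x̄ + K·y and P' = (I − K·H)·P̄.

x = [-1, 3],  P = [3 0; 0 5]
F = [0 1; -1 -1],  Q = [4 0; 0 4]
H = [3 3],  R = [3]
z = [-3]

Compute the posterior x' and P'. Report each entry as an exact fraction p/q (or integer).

x' = [39/17, -55/17]
P' = [129/17 -127/17; -127/17 261/34]

x̄ = F·x = [3, -2]
P̄ = F·P·Fᵀ + Q = [9 -5; -5 12]
y = z − H·x̄ = [-6]
S = H·P̄·Hᵀ + R = [102]
K = P̄·Hᵀ·S⁻¹ = [2/17; 7/34]
x' = x̄ + K·y = [39/17, -55/17]
P' = (I − K·H)·P̄ = [129/17 -127/17; -127/17 261/34]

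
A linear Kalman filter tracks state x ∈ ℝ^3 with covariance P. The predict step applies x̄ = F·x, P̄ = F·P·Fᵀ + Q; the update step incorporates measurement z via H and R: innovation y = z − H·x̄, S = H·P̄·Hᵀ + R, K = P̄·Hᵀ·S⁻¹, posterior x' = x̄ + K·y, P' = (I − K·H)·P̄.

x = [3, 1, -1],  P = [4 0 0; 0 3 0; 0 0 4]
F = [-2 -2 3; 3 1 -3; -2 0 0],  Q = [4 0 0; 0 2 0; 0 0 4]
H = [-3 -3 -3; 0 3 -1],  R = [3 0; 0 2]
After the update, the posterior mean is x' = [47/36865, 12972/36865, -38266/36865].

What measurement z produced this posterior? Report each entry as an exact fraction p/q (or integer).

x̄ = F·x = [-11, 13, -6]
P̄ = F·P·Fᵀ + Q = [68 -66 16; -66 77 -24; 16 -24 20]
S = H·P̄·Hᵀ + R = [156 153; 153 859]
K = P̄·Hᵀ·S⁻¹ = [-4548/36865 -8374/36865; -1838/36865 11271/36865; -5616/36865 -2948/36865]
x' − x̄ = [405562/36865, -466273/36865, 182924/36865] = K·y
y = (KᵀK)⁻¹·Kᵀ·(x' − x̄) = [-10, -43]
z = y + H·x̄ = [-10, -43] + [12, 45] = [2, 2]

z = [2, 2]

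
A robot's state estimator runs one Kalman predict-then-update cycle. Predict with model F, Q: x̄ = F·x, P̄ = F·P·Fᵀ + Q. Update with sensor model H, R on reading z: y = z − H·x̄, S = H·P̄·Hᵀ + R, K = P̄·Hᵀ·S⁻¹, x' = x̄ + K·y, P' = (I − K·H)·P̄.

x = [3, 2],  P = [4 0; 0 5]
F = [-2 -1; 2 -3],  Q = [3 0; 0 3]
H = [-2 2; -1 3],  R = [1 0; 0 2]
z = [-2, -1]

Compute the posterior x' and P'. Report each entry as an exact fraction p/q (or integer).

x' = [15979/25888, -6417/25888]
P' = [26143/25888 16883/25888; 16883/25888 13943/25888]

x̄ = F·x = [-8, 0]
P̄ = F·P·Fᵀ + Q = [24 -1; -1 64]
y = z − H·x̄ = [-18, -9]
S = H·P̄·Hᵀ + R = [361 440; 440 608]
K = P̄·Hᵀ·S⁻¹ = [-2315/3236 12253/25888; -735/3236 12473/25888]
x' = x̄ + K·y = [15979/25888, -6417/25888]
P' = (I − K·H)·P̄ = [26143/25888 16883/25888; 16883/25888 13943/25888]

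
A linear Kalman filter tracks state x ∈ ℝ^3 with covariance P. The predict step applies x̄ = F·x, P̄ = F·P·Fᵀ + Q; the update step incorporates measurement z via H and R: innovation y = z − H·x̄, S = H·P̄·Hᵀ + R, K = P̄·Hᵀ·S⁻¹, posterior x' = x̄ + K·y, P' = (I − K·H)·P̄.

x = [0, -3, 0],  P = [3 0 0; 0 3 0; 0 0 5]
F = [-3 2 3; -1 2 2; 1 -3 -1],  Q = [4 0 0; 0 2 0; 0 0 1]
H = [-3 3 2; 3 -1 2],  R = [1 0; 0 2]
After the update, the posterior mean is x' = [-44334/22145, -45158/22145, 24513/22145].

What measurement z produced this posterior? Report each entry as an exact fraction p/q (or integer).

x̄ = F·x = [-6, -6, 9]
P̄ = F·P·Fᵀ + Q = [88 51 -42; 51 37 -31; -42 -31 36]
S = H·P̄·Hᵀ + R = [484 -271; -271 289]
K = P̄·Hᵀ·S⁻¹ = [-7132/22145 3197/22145; -15422/66435 -2048/66435; 24112/66435 17323/66435]
x' − x̄ = [88536/22145, 87712/22145, -174792/22145] = K·y
y = (KᵀK)⁻¹·Kᵀ·(x' − x̄) = [-16, -8]
z = y + H·x̄ = [-16, -8] + [18, 6] = [2, -2]

z = [2, -2]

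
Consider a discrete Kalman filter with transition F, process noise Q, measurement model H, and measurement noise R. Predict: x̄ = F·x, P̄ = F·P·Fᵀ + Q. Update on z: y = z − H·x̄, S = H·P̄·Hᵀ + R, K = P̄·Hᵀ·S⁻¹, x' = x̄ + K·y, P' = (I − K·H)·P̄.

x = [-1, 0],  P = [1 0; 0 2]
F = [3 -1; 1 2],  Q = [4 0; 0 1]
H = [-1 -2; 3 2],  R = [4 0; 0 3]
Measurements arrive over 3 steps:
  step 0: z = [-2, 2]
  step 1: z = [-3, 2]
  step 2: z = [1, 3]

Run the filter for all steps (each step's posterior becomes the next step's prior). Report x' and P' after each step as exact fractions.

step 0: x' = [58/3201, 950/1067], P' = [4352/3201 -1494/1067; -1494/1067 1977/1067]
step 1: x' = [-128127/254531, 10233652/5854213], P' = [303544/254531 -288894/254531; -288894/254531 8467149/5854213]
step 2: x' = [1737222953/3066831289, 1114485787/3066831289], P' = [3496221032/3066831289 -3286008618/3066831289; -3286008618/3066831289 4200410121/3066831289]

step 0: x̄ = F·x = [-3, -1]
step 0: P̄ = F·P·Fᵀ + Q = [15 -1; -1 10]
step 0: y = z − H·x̄ = [-7, 13]
step 0: S = H·P̄·Hᵀ + R = [55 -77; -77 166]
step 0: K = P̄·Hᵀ·S⁻¹ = [1153/3201 124/291; -615/1067 -16/97]
step 0: x' = x̄ + K·y = [58/3201, 950/1067]
step 0: P' = (I − K·H)·P̄ = [4352/3201 -1494/1067; -1494/1067 1977/1067]
step 1: x̄ = F·x = [-892/1067, 5758/3201]
step 1: P̄ = F·P·Fᵀ + Q = [28265/1067 -7072/1067; -7072/1067 13349/3201]
step 1: y = z − H·x̄ = [-763/3201, 2914/3201]
step 1: S = H·P̄·Hᵀ + R = [66131/3201 -138053/3201; -138053/3201 571562/3201]
step 1: K = P̄·Hᵀ·S⁻¹ = [68561/254531 110948/254531; -2572434/5854213 -999796/5854213]
step 1: x' = x̄ + K·y = [-128127/254531, 10233652/5854213]
step 1: P' = (I − K·H)·P̄ = [303544/254531 -288894/254531; -288894/254531 8467149/5854213]
step 2: x̄ = F·x = [-19074415/5854213, 17520383/5854213]
step 2: P̄ = F·P·Fᵀ + Q = [134584981/5854213 -29212572/5854213; -29212572/5854213 20126073/5854213]
step 2: y = z − H·x̄ = [21820564/5854213, 39745118/5854213]
step 2: S = H·P̄·Hᵀ + R = [121655837/5854213 -250558659/5854213; -250558659/5854213 958780896/5854213]
step 2: K = P̄·Hᵀ·S⁻¹ = [768949051/3066831289 1305548620/3066831289; -1278702906/3066831289 -485735204/3066831289]
step 2: x' = x̄ + K·y = [1737222953/3066831289, 1114485787/3066831289]
step 2: P' = (I − K·H)·P̄ = [3496221032/3066831289 -3286008618/3066831289; -3286008618/3066831289 4200410121/3066831289]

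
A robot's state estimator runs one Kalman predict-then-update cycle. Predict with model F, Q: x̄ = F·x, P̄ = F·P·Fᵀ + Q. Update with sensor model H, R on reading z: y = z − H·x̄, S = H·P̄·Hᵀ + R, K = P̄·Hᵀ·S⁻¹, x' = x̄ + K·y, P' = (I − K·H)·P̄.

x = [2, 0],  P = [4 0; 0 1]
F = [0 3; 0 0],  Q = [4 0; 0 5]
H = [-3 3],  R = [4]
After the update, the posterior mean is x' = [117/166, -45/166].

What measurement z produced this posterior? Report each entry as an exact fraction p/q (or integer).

z = [-3]

x̄ = F·x = [0, 0]
P̄ = F·P·Fᵀ + Q = [13 0; 0 5]
S = H·P̄·Hᵀ + R = [166]
K = P̄·Hᵀ·S⁻¹ = [-39/166; 15/166]
x' − x̄ = [117/166, -45/166] = K·y
y = (KᵀK)⁻¹·Kᵀ·(x' − x̄) = [-3]
z = y + H·x̄ = [-3] + [0] = [-3]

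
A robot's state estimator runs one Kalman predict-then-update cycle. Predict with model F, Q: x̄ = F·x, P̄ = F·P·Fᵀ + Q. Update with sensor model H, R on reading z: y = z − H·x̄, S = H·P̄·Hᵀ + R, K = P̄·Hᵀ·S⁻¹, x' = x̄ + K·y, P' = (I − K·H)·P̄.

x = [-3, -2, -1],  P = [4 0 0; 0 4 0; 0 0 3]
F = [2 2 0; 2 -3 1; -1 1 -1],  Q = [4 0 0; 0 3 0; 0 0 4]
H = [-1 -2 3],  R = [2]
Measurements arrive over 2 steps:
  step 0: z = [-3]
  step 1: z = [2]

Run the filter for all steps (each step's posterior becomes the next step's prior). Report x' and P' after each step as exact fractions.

step 0: x' = [-6070/649, 52/11, -613/649], P' = [22964/649 -148/11 1820/649; -148/11 107/11 20/11; 1820/649 20/11 1454/649]
step 1: x' = [7053322/3422249, -4945140/3422249, 1387762/3422249], P' = [102460692/3422249 -50850060/3422249 38432/3422249; -50850060/3422249 40764249/3422249 9610332/3422249; 38432/3422249 9610332/3422249 6697670/3422249]

step 0: x̄ = F·x = [-10, -1, 2]
step 0: P̄ = F·P·Fᵀ + Q = [36 -8 0; -8 58 -23; 0 -23 15]
step 0: y = z − H·x̄ = [-21]
step 0: S = H·P̄·Hᵀ + R = [649]
step 0: K = P̄·Hᵀ·S⁻¹ = [-20/649; -3/11; 91/649]
step 0: x' = x̄ + K·y = [-6070/649, 52/11, -613/649]
step 0: P' = (I − K·H)·P̄ = [22964/649 -148/11 1820/649; -148/11 107/11 20/11; 1820/649 20/11 1454/649]
step 1: x̄ = F·x = [-6004/649, -21957/649, 9751/649]
step 1: P̄ = F·P·Fᵀ + Q = [49848/649 77442/649 -39302/649; 77442/649 257058/649 -110721/649; -39302/649 -110721/649 52071/649]
step 1: y = z − H·x̄ = [-77873/649]
step 1: S = H·P̄·Hᵀ + R = [3422249/649]
step 1: K = P̄·Hᵀ·S⁻¹ = [-322638/3422249; -923721/3422249; 416957/3422249]
step 1: x' = x̄ + K·y = [7053322/3422249, -4945140/3422249, 1387762/3422249]
step 1: P' = (I − K·H)·P̄ = [102460692/3422249 -50850060/3422249 38432/3422249; -50850060/3422249 40764249/3422249 9610332/3422249; 38432/3422249 9610332/3422249 6697670/3422249]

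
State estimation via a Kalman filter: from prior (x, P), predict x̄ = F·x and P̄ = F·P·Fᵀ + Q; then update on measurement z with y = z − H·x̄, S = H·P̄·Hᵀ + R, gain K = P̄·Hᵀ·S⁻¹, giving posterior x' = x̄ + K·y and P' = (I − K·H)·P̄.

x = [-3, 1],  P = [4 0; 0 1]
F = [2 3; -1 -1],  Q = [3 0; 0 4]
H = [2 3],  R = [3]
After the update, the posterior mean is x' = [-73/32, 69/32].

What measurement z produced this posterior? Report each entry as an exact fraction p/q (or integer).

x̄ = F·x = [-3, 2]
P̄ = F·P·Fᵀ + Q = [28 -11; -11 9]
S = H·P̄·Hᵀ + R = [64]
K = P̄·Hᵀ·S⁻¹ = [23/64; 5/64]
x' − x̄ = [23/32, 5/32] = K·y
y = (KᵀK)⁻¹·Kᵀ·(x' − x̄) = [2]
z = y + H·x̄ = [2] + [0] = [2]

z = [2]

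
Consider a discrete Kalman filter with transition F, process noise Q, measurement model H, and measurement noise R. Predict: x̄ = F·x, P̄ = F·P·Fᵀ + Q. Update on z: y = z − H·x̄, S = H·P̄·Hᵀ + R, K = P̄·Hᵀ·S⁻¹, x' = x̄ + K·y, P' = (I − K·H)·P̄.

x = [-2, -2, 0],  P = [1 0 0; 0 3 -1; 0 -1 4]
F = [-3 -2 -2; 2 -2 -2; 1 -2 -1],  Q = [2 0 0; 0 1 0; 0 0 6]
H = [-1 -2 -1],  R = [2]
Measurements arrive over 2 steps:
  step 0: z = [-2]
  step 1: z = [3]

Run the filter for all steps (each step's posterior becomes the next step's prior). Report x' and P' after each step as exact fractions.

step 0: x̄ = F·x = [10, 0, 2]
step 0: P̄ = F·P·Fᵀ + Q = [31 14 11; 14 25 16; 11 16 19]
step 0: y = z − H·x̄ = [10]
step 0: S = H·P̄·Hᵀ + R = [294]
step 0: K = P̄·Hᵀ·S⁻¹ = [-5/21; -40/147; -31/147]
step 0: x' = x̄ + K·y = [160/21, -400/147, -16/147]
step 0: P' = (I − K·H)·P̄ = [43/3 -106/21 -79/21; -106/21 475/147 -128/147; -79/21 -128/147 871/147]
step 1: x̄ = F·x = [-2528/147, 1024/49, 1936/147]
step 1: P̄ = F·P·Fᵀ + Q = [8077/147 -3624/49 -6968/147; -3624/49 7765/49 4584/49; -6968/147 4584/49 9322/147]
step 1: y = z − H·x̄ = [5993/147]
step 1: S = H·P̄·Hᵀ + R = [108457/147]
step 1: K = P̄·Hᵀ·S⁻¹ = [20635/108457; -49470/108457; -29858/108457]
step 1: x' = x̄ + K·y = [-1023903/108457, 249702/108457, 211114/108457]
step 1: P' = (I − K·H)·P̄ = [3062612/108457 -1077082/108457 -949718/108457; -1077082/108457 538945/108457 98132/108457; -949718/108457 98132/108457 813170/108457]

step 0: x' = [160/21, -400/147, -16/147], P' = [43/3 -106/21 -79/21; -106/21 475/147 -128/147; -79/21 -128/147 871/147]
step 1: x' = [-1023903/108457, 249702/108457, 211114/108457], P' = [3062612/108457 -1077082/108457 -949718/108457; -1077082/108457 538945/108457 98132/108457; -949718/108457 98132/108457 813170/108457]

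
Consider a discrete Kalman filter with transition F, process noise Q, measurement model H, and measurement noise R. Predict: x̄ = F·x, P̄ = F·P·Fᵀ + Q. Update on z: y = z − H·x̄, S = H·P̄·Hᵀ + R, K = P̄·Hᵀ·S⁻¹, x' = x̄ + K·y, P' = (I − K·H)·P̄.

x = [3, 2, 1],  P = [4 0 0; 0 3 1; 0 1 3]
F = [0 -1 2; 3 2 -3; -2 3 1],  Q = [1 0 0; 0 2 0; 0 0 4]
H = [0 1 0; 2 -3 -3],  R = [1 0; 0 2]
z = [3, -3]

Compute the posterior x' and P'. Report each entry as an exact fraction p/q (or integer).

x̄ = F·x = [0, 10, 1]
P̄ = F·P·Fᵀ + Q = [12 -17 2; -17 65 -22; 2 -22 56]
y = z − H·x̄ = [-7, 30]
S = H·P̄·Hᵀ + R = [66 -163; -163 923]
K = P̄·Hᵀ·S⁻¹ = [-4444/34349 1783/34349; 33426/34349 -163/34349; -36280/34349 -10054/34349]
x' = x̄ + K·y = [84598/34349, 104618/34349, -13311/34349]
P' = (I − K·H)·P̄ = [213613/34349 -4444/34349 145664/34349; -4444/34349 33426/34349 -36280/34349; 145664/34349 -36280/34349 140092/34349]

x' = [84598/34349, 104618/34349, -13311/34349]
P' = [213613/34349 -4444/34349 145664/34349; -4444/34349 33426/34349 -36280/34349; 145664/34349 -36280/34349 140092/34349]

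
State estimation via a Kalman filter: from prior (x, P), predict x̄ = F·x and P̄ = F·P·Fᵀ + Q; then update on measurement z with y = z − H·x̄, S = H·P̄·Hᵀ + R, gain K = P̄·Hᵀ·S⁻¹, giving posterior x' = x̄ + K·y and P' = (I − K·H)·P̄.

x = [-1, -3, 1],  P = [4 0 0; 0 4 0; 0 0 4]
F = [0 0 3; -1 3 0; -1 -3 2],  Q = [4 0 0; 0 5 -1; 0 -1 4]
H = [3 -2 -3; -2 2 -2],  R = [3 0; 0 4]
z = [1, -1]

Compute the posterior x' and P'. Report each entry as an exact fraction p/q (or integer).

x' = [-6501/22097, -38759/44194, 141/44194]
P' = [329896/22097 390048/22097 65640/22097; 390048/22097 471609/22097 74940/22097; 65640/22097 74940/22097 19203/22097]

x̄ = F·x = [3, -8, 12]
P̄ = F·P·Fᵀ + Q = [40 0 24; 0 45 -33; 24 -33 60]
y = z − H·x̄ = [12, 45]
S = H·P̄·Hᵀ + R = [255 6; 6 1040]
K = P̄·Hᵀ·S⁻¹ = [4224/22097 -2744/22097; 702/22097 6621/44194; -3523/22097 -9903/44194]
x' = x̄ + K·y = [-6501/22097, -38759/44194, 141/44194]
P' = (I − K·H)·P̄ = [329896/22097 390048/22097 65640/22097; 390048/22097 471609/22097 74940/22097; 65640/22097 74940/22097 19203/22097]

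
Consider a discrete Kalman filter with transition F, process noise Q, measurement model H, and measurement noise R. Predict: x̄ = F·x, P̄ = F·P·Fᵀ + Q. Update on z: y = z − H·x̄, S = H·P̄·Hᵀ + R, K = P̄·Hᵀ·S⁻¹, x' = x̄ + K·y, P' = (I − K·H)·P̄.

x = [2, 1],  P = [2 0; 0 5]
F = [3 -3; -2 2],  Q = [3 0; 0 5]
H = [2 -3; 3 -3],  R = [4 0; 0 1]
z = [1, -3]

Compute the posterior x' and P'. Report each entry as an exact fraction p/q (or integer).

x' = [-18099/11383, -8279/11383]
P' = [18894/11383 17220/11383; 17220/11383 16692/11383]

x̄ = F·x = [3, -2]
P̄ = F·P·Fᵀ + Q = [66 -42; -42 33]
y = z − H·x̄ = [-11, -18]
S = H·P̄·Hᵀ + R = [1069 1323; 1323 1648]
K = P̄·Hᵀ·S⁻¹ = [-3468/11383 5022/11383; -3909/11383 1584/11383]
x' = x̄ + K·y = [-18099/11383, -8279/11383]
P' = (I − K·H)·P̄ = [18894/11383 17220/11383; 17220/11383 16692/11383]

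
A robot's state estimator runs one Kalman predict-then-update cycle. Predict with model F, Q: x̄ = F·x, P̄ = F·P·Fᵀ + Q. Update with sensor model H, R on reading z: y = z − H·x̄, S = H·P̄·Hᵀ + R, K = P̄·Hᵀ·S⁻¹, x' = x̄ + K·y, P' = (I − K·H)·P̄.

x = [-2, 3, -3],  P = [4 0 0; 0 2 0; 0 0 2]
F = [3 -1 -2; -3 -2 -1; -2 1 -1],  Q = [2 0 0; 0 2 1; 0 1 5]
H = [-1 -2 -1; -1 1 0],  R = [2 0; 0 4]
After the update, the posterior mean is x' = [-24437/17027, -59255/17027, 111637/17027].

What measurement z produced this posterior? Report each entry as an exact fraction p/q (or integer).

x̄ = F·x = [-3, 3, 10]
P̄ = F·P·Fᵀ + Q = [48 -28 -22; -28 48 23; -22 23 25]
S = H·P̄·Hᵀ + R = [203 -121; -121 156]
K = P̄·Hᵀ·S⁻¹ = [-4516/17027 -11798/17027; -5000/17027 4417/17027; -2199/17027 3206/17027]
x' − x̄ = [26644/17027, -110336/17027, -58633/17027] = K·y
y = (KᵀK)⁻¹·Kᵀ·(x' − x̄) = [15, -8]
z = y + H·x̄ = [15, -8] + [-13, 6] = [2, -2]

z = [2, -2]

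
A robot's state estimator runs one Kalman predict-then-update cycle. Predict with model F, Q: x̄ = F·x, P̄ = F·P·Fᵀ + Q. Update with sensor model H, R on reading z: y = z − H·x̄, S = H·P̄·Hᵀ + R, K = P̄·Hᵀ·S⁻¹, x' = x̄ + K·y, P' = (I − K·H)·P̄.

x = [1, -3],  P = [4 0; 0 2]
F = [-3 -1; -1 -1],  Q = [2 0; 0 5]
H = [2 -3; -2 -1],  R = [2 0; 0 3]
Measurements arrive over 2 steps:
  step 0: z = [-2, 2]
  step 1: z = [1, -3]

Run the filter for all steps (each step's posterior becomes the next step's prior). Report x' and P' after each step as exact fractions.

step 0: x̄ = F·x = [0, 2]
step 0: P̄ = F·P·Fᵀ + Q = [40 14; 14 11]
step 0: y = z − H·x̄ = [4, 4]
step 0: S = H·P̄·Hᵀ + R = [93 -71; -71 230]
step 0: K = P̄·Hᵀ·S⁻¹ = [2066/16349 -6044/16349; -3919/16349 -3982/16349]
step 0: x' = x̄ + K·y = [-15912/16349, 1094/16349]
step 0: P' = (I − K·H)·P̄ = [7316/16349 3500/16349; 3500/16349 4946/16349]
step 1: x̄ = F·x = [46642/16349, 14818/16349]
step 1: P̄ = F·P·Fᵀ + Q = [124488/16349 40894/16349; 40894/16349 101007/16349]
step 1: y = z − H·x̄ = [-32481/16349, 59055/16349]
step 1: S = H·P̄·Hᵀ + R = [948985/16349 -31355/16349; -31355/16349 811582/16349]
step 1: K = P̄·Hᵀ·S⁻¹ = [816206/6721215 -473812/1344243; -11332819/47048505 -2206942/9409701]
step 1: x' = x̄ + K·y = [2998652/2240405, 8432957/15682835]
step 1: P' = (I − K·H)·P̄ = [2869244/6721215 1368692/6721215; 1368692/6721215 13942442/47048505]

step 0: x' = [-15912/16349, 1094/16349], P' = [7316/16349 3500/16349; 3500/16349 4946/16349]
step 1: x' = [2998652/2240405, 8432957/15682835], P' = [2869244/6721215 1368692/6721215; 1368692/6721215 13942442/47048505]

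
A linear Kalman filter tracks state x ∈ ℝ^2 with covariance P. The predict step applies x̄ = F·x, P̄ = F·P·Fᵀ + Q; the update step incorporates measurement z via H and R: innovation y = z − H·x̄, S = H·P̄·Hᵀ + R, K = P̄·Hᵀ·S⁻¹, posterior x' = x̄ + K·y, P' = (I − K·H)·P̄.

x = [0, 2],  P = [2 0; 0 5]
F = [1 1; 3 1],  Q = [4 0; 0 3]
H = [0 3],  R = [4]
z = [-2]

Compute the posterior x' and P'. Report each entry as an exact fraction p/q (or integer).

x' = [106/119, -74/119]
P' = [1529/238 22/119; 22/119 52/119]

x̄ = F·x = [2, 2]
P̄ = F·P·Fᵀ + Q = [11 11; 11 26]
y = z − H·x̄ = [-8]
S = H·P̄·Hᵀ + R = [238]
K = P̄·Hᵀ·S⁻¹ = [33/238; 39/119]
x' = x̄ + K·y = [106/119, -74/119]
P' = (I − K·H)·P̄ = [1529/238 22/119; 22/119 52/119]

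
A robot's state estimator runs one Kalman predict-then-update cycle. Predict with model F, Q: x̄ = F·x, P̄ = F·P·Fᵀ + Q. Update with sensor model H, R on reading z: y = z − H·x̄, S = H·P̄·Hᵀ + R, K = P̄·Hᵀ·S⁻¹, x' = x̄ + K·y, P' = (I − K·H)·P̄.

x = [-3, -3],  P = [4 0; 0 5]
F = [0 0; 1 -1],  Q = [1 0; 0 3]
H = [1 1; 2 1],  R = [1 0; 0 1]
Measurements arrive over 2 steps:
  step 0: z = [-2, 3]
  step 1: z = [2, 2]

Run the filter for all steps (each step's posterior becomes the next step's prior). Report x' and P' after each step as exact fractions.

step 0: x̄ = F·x = [0, 0]
step 0: P̄ = F·P·Fᵀ + Q = [1 0; 0 12]
step 0: y = z − H·x̄ = [-2, 3]
step 0: S = H·P̄·Hᵀ + R = [14 14; 14 17]
step 0: K = P̄·Hᵀ·S⁻¹ = [-11/42 1/3; 6/7 0]
step 0: x' = x̄ + K·y = [32/21, -12/7]
step 0: P' = (I − K·H)·P̄ = [25/42 -6/7; -6/7 12/7]
step 1: x̄ = F·x = [0, 68/21]
step 1: P̄ = F·P·Fᵀ + Q = [1 0; 0 295/42]
step 1: y = z − H·x̄ = [-26/21, -26/21]
step 1: S = H·P̄·Hᵀ + R = [379/42 379/42; 379/42 505/42]
step 1: K = P̄·Hᵀ·S⁻¹ = [-253/1137 1/3; 295/379 0]
step 1: x' = x̄ + K·y = [-52/379, 862/379]
step 1: P' = (I − K·H)·P̄ = [632/1137 -295/379; -295/379 590/379]

step 0: x' = [32/21, -12/7], P' = [25/42 -6/7; -6/7 12/7]
step 1: x' = [-52/379, 862/379], P' = [632/1137 -295/379; -295/379 590/379]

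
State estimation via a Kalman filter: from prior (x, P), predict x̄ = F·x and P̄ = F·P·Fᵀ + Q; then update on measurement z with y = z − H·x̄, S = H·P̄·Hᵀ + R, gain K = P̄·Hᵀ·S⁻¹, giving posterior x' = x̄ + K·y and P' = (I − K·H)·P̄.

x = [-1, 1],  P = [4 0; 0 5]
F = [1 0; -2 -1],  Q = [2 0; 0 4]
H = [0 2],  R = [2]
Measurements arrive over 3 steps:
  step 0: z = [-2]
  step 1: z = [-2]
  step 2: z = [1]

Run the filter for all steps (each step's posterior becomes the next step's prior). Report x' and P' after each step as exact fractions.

step 0: x' = [-19/51, -49/51], P' = [178/51 -8/51; -8/51 25/51]
step 1: x' = [1187/1869, -577/623], P' = [5512/1869 -116/623; -116/623 303/623]
step 2: x' = [20053/59951, 28398/59951], P' = [174742/59951 -10676/59951; -10676/59951 29041/59951]

step 0: x̄ = F·x = [-1, 1]
step 0: P̄ = F·P·Fᵀ + Q = [6 -8; -8 25]
step 0: y = z − H·x̄ = [-4]
step 0: S = H·P̄·Hᵀ + R = [102]
step 0: K = P̄·Hᵀ·S⁻¹ = [-8/51; 25/51]
step 0: x' = x̄ + K·y = [-19/51, -49/51]
step 0: P' = (I − K·H)·P̄ = [178/51 -8/51; -8/51 25/51]
step 1: x̄ = F·x = [-19/51, 29/17]
step 1: P̄ = F·P·Fᵀ + Q = [280/51 -116/17; -116/17 303/17]
step 1: y = z − H·x̄ = [-92/17]
step 1: S = H·P̄·Hᵀ + R = [1246/17]
step 1: K = P̄·Hᵀ·S⁻¹ = [-116/623; 303/623]
step 1: x' = x̄ + K·y = [1187/1869, -577/623]
step 1: P' = (I − K·H)·P̄ = [5512/1869 -116/623; -116/623 303/623]
step 2: x̄ = F·x = [1187/1869, -643/1869]
step 2: P̄ = F·P·Fᵀ + Q = [9250/1869 -10676/1869; -10676/1869 29041/1869]
step 2: y = z − H·x̄ = [3155/1869]
step 2: S = H·P̄·Hᵀ + R = [119902/1869]
step 2: K = P̄·Hᵀ·S⁻¹ = [-10676/59951; 29041/59951]
step 2: x' = x̄ + K·y = [20053/59951, 28398/59951]
step 2: P' = (I − K·H)·P̄ = [174742/59951 -10676/59951; -10676/59951 29041/59951]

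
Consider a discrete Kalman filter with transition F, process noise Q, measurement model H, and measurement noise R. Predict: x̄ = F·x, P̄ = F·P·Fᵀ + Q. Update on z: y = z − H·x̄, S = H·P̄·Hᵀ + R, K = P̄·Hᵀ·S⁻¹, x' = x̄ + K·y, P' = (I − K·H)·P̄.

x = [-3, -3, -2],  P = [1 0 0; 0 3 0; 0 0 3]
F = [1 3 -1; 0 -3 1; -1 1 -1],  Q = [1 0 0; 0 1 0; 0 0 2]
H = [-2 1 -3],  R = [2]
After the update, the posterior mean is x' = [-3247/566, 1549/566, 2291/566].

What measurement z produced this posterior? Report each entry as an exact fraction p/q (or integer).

z = [2]

x̄ = F·x = [-10, 7, 2]
P̄ = F·P·Fᵀ + Q = [32 -30 11; -30 31 -12; 11 -12 9]
S = H·P̄·Hᵀ + R = [566]
K = P̄·Hᵀ·S⁻¹ = [-127/566; 127/566; -61/566]
x' − x̄ = [2413/566, -2413/566, 1159/566] = K·y
y = (KᵀK)⁻¹·Kᵀ·(x' − x̄) = [-19]
z = y + H·x̄ = [-19] + [21] = [2]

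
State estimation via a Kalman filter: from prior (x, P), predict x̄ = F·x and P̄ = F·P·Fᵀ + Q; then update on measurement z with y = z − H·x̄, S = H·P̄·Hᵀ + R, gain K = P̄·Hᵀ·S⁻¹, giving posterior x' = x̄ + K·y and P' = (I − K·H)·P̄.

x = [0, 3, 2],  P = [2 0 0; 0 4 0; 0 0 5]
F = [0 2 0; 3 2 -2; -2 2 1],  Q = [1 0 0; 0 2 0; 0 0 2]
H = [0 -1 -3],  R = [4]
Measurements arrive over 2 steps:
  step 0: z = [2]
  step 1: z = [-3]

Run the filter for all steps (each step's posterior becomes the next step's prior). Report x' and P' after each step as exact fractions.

step 0: x̄ = F·x = [6, 2, 8]
step 0: P̄ = F·P·Fᵀ + Q = [17 16 16; 16 56 -6; 16 -6 31]
step 0: y = z − H·x̄ = [28]
step 0: S = H·P̄·Hᵀ + R = [303]
step 0: K = P̄·Hᵀ·S⁻¹ = [-64/303; -38/303; -29/101]
step 0: x' = x̄ + K·y = [26/303, -458/303, -4/101]
step 0: P' = (I − K·H)·P̄ = [1055/303 2416/303 -240/101; 2416/303 15524/303 -1708/101; -240/101 -1708/101 608/101]
step 1: x̄ = F·x = [-916/303, -814/303, -980/303]
step 1: P̄ = F·P·Fᵀ + Q = [62399/303 97088/303 42184/303; 97088/303 158117/303 62158/303; 42184/303 62158/303 31802/303]
step 1: y = z − H·x̄ = [-4663/303]
step 1: S = H·P̄·Hᵀ + R = [818495/303]
step 1: K = P̄·Hᵀ·S⁻¹ = [-44728/163699; -344591/818495; -157564/818495]
step 1: x' = x̄ + K·y = [193460/163699, 3104201/818495, -222456/818495]
step 1: P' = (I − K·H)·P̄ = [698627/163699 1585288/163699 -468792/163699; 1585288/163699 35231078/818495 -11284238/818495; -468792/163699 -11284238/818495 3971498/818495]

step 0: x' = [26/303, -458/303, -4/101], P' = [1055/303 2416/303 -240/101; 2416/303 15524/303 -1708/101; -240/101 -1708/101 608/101]
step 1: x' = [193460/163699, 3104201/818495, -222456/818495], P' = [698627/163699 1585288/163699 -468792/163699; 1585288/163699 35231078/818495 -11284238/818495; -468792/163699 -11284238/818495 3971498/818495]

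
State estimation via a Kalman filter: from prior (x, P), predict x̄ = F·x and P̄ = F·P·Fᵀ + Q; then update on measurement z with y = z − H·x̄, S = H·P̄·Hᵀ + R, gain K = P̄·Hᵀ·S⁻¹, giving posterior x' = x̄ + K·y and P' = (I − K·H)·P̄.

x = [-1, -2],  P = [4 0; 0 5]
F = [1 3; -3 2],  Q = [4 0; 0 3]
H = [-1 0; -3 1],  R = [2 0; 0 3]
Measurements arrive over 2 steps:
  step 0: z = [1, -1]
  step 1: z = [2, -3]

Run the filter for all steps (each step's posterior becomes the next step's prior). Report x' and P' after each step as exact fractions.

step 0: x̄ = F·x = [-7, -1]
step 0: P̄ = F·P·Fᵀ + Q = [53 18; 18 59]
step 0: y = z − H·x̄ = [-6, -21]
step 0: S = H·P̄·Hᵀ + R = [55 141; 141 431]
step 0: K = P̄·Hᵀ·S⁻¹ = [-1481/1912 -141/1912; -8463/3824 2813/3824]
step 0: x' = x̄ + K·y = [-1537/1912, -12119/3824]
step 0: P' = (I − K·H)·P̄ = [1481/956 8463/1912; 8463/1912 59217/3824]
step 1: x̄ = F·x = [-39431/3824, -1877/478]
step 1: P̄ = F·P·Fᵀ + Q = [655729/3824 27381/478; 27381/478 6159/239]
step 1: y = z − H·x̄ = [-31783/3824, -114749/3824]
step 1: S = H·P̄·Hᵀ + R = [663377/3824 1748139/3824; 1748139/3824 4697289/3824]
step 1: K = P̄·Hᵀ·S⁻¹ = [-350980/872901 -582713/2618703; -1523167/1745802 1077751/5237406]
step 1: x' = x̄ + K·y = [-765364/2618703, -7463819/2618703]
step 1: P' = (I − K·H)·P̄ = [701960/872901 1523167/872901; 1523167/872901 10216753/1745802]

step 0: x' = [-1537/1912, -12119/3824], P' = [1481/956 8463/1912; 8463/1912 59217/3824]
step 1: x' = [-765364/2618703, -7463819/2618703], P' = [701960/872901 1523167/872901; 1523167/872901 10216753/1745802]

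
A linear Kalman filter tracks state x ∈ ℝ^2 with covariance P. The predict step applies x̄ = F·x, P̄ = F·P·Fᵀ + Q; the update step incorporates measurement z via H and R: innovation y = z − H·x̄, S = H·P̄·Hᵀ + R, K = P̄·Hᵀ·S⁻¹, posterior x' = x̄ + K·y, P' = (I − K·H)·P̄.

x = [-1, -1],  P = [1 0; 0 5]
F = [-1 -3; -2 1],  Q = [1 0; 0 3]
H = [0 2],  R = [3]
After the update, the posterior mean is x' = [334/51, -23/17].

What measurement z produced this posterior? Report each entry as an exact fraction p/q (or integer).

x̄ = F·x = [4, 1]
P̄ = F·P·Fᵀ + Q = [47 -13; -13 12]
S = H·P̄·Hᵀ + R = [51]
K = P̄·Hᵀ·S⁻¹ = [-26/51; 8/17]
x' − x̄ = [130/51, -40/17] = K·y
y = (KᵀK)⁻¹·Kᵀ·(x' − x̄) = [-5]
z = y + H·x̄ = [-5] + [2] = [-3]

z = [-3]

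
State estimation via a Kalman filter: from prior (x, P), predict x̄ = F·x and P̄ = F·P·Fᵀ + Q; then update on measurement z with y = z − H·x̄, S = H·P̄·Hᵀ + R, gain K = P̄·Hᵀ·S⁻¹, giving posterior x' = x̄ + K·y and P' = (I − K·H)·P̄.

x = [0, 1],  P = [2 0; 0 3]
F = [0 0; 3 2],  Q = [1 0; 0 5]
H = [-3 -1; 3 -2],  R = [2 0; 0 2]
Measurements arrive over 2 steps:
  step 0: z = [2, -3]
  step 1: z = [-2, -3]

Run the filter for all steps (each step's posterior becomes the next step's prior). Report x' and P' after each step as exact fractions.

step 0: x' = [-741/1075, 87/215], P' = [118/1075 14/215; 14/215 56/129]
step 1: x' = [203175/2625221, 3979721/2625221], P' = [287210/2625221 164586/2625221; 164586/2625221 1097240/2625221]

step 0: x̄ = F·x = [0, 2]
step 0: P̄ = F·P·Fᵀ + Q = [1 0; 0 35]
step 0: y = z − H·x̄ = [4, 1]
step 0: S = H·P̄·Hᵀ + R = [46 61; 61 151]
step 0: K = P̄·Hᵀ·S⁻¹ = [-212/1075 107/1075; -203/645 -217/645]
step 0: x' = x̄ + K·y = [-741/1075, 87/215]
step 0: P' = (I − K·H)·P̄ = [118/1075 14/215; 14/215 56/129]
step 1: x̄ = F·x = [0, -1353/1075]
step 1: P̄ = F·P·Fᵀ + Q = [1 0; 0 27431/3225]
step 1: y = z − H·x̄ = [-3503/1075, -5931/1075]
step 1: S = H·P̄·Hᵀ + R = [62906/3225 25837/3225; 25837/3225 145199/3225]
step 1: K = P̄·Hᵀ·S⁻¹ = [-513108/2625221 266229/2625221; -795499/2625221 -850361/2625221]
step 1: x' = x̄ + K·y = [203175/2625221, 3979721/2625221]
step 1: P' = (I − K·H)·P̄ = [287210/2625221 164586/2625221; 164586/2625221 1097240/2625221]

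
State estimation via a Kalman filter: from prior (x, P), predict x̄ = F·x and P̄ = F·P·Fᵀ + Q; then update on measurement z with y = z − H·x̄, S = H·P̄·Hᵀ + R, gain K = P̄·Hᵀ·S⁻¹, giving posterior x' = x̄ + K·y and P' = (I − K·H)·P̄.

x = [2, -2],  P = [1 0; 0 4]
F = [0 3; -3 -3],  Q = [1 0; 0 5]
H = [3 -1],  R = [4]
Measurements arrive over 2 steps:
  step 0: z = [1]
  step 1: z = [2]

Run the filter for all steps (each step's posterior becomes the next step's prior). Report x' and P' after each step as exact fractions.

step 0: x̄ = F·x = [-6, 0]
step 0: P̄ = F·P·Fᵀ + Q = [37 -36; -36 50]
step 0: y = z − H·x̄ = [19]
step 0: S = H·P̄·Hᵀ + R = [603]
step 0: K = P̄·Hᵀ·S⁻¹ = [49/201; -158/603]
step 0: x' = x̄ + K·y = [-275/201, -3002/603]
step 0: P' = (I − K·H)·P̄ = [78/67 506/201; 506/201 5186/603]
step 1: x̄ = F·x = [-3002/201, 3827/201]
step 1: P̄ = F·P·Fᵀ + Q = [5253/67 -6704/67; -6704/67 9259/67]
step 1: y = z − H·x̄ = [13235/201]
step 1: S = H·P̄·Hᵀ + R = [97028/67]
step 1: K = P̄·Hᵀ·S⁻¹ = [22463/97028; -29371/97028]
step 1: x' = x̄ + K·y = [29949/97028, -259687/291084]
step 1: P' = (I − K·H)·P̄ = [76145/97028 138583/97028; 138583/97028 533233/97028]

step 0: x' = [-275/201, -3002/603], P' = [78/67 506/201; 506/201 5186/603]
step 1: x' = [29949/97028, -259687/291084], P' = [76145/97028 138583/97028; 138583/97028 533233/97028]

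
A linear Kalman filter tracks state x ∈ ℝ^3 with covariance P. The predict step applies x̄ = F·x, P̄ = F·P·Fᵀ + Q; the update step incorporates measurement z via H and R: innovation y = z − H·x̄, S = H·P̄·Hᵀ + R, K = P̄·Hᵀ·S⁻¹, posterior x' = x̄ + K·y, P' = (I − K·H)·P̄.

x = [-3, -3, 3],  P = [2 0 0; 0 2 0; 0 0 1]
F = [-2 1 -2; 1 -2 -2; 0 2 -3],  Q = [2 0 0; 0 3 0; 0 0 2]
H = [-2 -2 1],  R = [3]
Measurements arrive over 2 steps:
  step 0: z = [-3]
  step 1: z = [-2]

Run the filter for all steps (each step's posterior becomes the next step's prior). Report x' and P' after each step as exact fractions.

step 0: x̄ = F·x = [-3, -3, -15]
step 0: P̄ = F·P·Fᵀ + Q = [16 -4 10; -4 17 -2; 10 -2 19]
step 0: y = z − H·x̄ = [0]
step 0: S = H·P̄·Hᵀ + R = [90]
step 0: K = P̄·Hᵀ·S⁻¹ = [-7/45; -14/45; 1/30]
step 0: x' = x̄ + K·y = [-3, -3, -15]
step 0: P' = (I − K·H)·P̄ = [622/45 -376/45 157/15; -376/45 373/45 -16/15; 157/15 -16/15 189/10]
step 1: x̄ = F·x = [33, 33, 39]
step 1: P̄ = F·P·Fᵀ + Q = [1313/5 42/5 701/3; 42/5 543/5 30; 701/3 30 3925/18]
step 1: y = z − H·x̄ = [91]
step 1: S = H·P̄·Hᵀ + R = [12931/18]
step 1: K = P̄·Hᵀ·S⁻¹ = [-5550/12931; -3672/12931; -5567/12931]
step 1: x' = x̄ + K·y = [-78327/12931, 92571/12931, -2288/12931]
step 1: P' = (I − K·H)·P̄ = [8422153/64655 -5117898/64655 1305052/12931; -5117898/64655 3276093/64655 -747738/12931; 1305052/12931 -747738/12931 1097927/12931]

step 0: x' = [-3, -3, -15], P' = [622/45 -376/45 157/15; -376/45 373/45 -16/15; 157/15 -16/15 189/10]
step 1: x' = [-78327/12931, 92571/12931, -2288/12931], P' = [8422153/64655 -5117898/64655 1305052/12931; -5117898/64655 3276093/64655 -747738/12931; 1305052/12931 -747738/12931 1097927/12931]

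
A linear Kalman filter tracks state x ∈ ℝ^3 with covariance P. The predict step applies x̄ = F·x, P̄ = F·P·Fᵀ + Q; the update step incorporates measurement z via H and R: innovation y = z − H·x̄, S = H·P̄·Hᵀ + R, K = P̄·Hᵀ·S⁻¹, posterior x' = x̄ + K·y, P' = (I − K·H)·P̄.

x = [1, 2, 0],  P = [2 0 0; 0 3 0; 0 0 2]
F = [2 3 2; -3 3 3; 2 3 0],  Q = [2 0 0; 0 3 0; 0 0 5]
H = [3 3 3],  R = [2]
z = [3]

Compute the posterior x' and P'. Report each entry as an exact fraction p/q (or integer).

x̄ = F·x = [8, 3, 8]
P̄ = F·P·Fᵀ + Q = [45 27 35; 27 66 15; 35 15 40]
y = z − H·x̄ = [-54]
S = H·P̄·Hᵀ + R = [2747]
K = P̄·Hᵀ·S⁻¹ = [321/2747; 324/2747; 270/2747]
x' = x̄ + K·y = [4642/2747, -9255/2747, 7396/2747]
P' = (I − K·H)·P̄ = [20574/2747 -29835/2747 9475/2747; -29835/2747 76326/2747 -46275/2747; 9475/2747 -46275/2747 36980/2747]

x' = [4642/2747, -9255/2747, 7396/2747]
P' = [20574/2747 -29835/2747 9475/2747; -29835/2747 76326/2747 -46275/2747; 9475/2747 -46275/2747 36980/2747]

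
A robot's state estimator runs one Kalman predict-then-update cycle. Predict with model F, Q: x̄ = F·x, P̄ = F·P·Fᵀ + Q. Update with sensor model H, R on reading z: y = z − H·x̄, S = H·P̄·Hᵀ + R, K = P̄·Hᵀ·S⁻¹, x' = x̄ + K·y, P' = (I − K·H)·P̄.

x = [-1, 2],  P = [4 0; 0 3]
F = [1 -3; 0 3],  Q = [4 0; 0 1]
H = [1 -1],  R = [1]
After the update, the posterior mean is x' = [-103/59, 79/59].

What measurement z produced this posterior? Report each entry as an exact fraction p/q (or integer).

z = [-3]

x̄ = F·x = [-7, 6]
P̄ = F·P·Fᵀ + Q = [35 -27; -27 28]
S = H·P̄·Hᵀ + R = [118]
K = P̄·Hᵀ·S⁻¹ = [31/59; -55/118]
x' − x̄ = [310/59, -275/59] = K·y
y = (KᵀK)⁻¹·Kᵀ·(x' − x̄) = [10]
z = y + H·x̄ = [10] + [-13] = [-3]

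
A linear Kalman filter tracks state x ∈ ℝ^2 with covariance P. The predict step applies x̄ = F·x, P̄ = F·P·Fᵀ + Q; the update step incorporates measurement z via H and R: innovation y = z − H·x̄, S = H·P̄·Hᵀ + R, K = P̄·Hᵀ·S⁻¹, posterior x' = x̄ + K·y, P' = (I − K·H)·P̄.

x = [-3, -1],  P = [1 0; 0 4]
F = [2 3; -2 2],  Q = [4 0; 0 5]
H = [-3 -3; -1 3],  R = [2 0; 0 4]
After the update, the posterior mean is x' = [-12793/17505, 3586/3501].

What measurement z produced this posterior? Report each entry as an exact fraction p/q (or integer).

x̄ = F·x = [-9, 4]
P̄ = F·P·Fᵀ + Q = [44 20; 20 25]
S = H·P̄·Hᵀ + R = [983 -213; -213 153]
K = P̄·Hᵀ·S⁻¹ = [-4328/17505 -12584/52515; -298/3501 2531/10503]
x' − x̄ = [144752/17505, -10418/3501] = K·y
y = (KᵀK)⁻¹·Kᵀ·(x' − x̄) = [-16, -18]
z = y + H·x̄ = [-16, -18] + [15, 21] = [-1, 3]

z = [-1, 3]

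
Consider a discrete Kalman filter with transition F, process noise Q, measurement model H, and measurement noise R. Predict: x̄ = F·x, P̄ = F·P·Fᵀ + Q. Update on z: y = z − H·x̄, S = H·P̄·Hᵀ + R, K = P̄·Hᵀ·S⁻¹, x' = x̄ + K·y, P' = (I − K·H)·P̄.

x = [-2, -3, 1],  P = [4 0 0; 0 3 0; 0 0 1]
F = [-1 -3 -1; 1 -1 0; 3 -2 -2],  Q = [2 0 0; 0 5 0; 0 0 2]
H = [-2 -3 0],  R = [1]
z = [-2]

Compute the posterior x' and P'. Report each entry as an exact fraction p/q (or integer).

x̄ = F·x = [10, 1, -2]
P̄ = F·P·Fᵀ + Q = [34 5 8; 5 12 18; 8 18 54]
y = z − H·x̄ = [21]
S = H·P̄·Hᵀ + R = [305]
K = P̄·Hᵀ·S⁻¹ = [-83/305; -46/305; -14/61]
x' = x̄ + K·y = [1307/305, -661/305, -416/61]
P' = (I − K·H)·P̄ = [3481/305 -2293/305 -674/61; -2293/305 1544/305 454/61; -674/61 454/61 2314/61]

x' = [1307/305, -661/305, -416/61]
P' = [3481/305 -2293/305 -674/61; -2293/305 1544/305 454/61; -674/61 454/61 2314/61]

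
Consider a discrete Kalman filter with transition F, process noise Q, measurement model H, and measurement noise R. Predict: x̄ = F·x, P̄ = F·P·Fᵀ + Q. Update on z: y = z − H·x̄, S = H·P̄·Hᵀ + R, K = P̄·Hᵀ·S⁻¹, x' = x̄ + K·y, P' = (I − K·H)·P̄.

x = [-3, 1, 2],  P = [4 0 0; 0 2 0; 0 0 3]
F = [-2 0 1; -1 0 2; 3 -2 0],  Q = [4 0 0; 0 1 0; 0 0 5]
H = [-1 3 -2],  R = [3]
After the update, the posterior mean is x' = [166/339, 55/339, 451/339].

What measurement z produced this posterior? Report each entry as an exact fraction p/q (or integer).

x̄ = F·x = [8, 7, -11]
P̄ = F·P·Fᵀ + Q = [23 14 -24; 14 17 -12; -24 -12 49]
S = H·P̄·Hᵀ + R = [339]
K = P̄·Hᵀ·S⁻¹ = [67/339; 61/339; -110/339]
x' − x̄ = [-2546/339, -2318/339, 4180/339] = K·y
y = (KᵀK)⁻¹·Kᵀ·(x' − x̄) = [-38]
z = y + H·x̄ = [-38] + [35] = [-3]

z = [-3]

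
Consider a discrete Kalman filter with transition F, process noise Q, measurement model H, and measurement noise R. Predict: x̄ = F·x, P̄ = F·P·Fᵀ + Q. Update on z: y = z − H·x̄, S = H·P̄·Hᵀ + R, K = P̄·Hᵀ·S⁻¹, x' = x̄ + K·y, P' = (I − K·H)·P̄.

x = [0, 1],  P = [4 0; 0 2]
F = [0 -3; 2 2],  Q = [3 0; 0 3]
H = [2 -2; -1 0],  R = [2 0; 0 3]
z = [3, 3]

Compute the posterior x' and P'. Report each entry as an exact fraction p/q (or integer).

x' = [-873/434, -736/217]
P' = [867/434 417/217; 417/217 507/217]

x̄ = F·x = [-3, 2]
P̄ = F·P·Fᵀ + Q = [21 -12; -12 27]
y = z − H·x̄ = [13, 0]
S = H·P̄·Hᵀ + R = [290 -66; -66 24]
K = P̄·Hᵀ·S⁻¹ = [33/434 -289/434; -90/217 -139/217]
x' = x̄ + K·y = [-873/434, -736/217]
P' = (I − K·H)·P̄ = [867/434 417/217; 417/217 507/217]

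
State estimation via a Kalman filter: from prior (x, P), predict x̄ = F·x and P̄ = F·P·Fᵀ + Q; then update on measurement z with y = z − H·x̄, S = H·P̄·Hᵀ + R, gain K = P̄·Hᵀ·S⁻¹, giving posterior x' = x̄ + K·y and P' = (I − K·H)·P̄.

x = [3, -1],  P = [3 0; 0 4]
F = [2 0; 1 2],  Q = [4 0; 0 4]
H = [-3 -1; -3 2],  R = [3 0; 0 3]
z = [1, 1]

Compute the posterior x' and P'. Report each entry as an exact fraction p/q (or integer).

x' = [-1230/4667, 1/359]
P' = [854/4667 39/359; 39/359 465/718]

x̄ = F·x = [6, 1]
P̄ = F·P·Fᵀ + Q = [16 6; 6 23]
y = z − H·x̄ = [20, 17]
S = H·P̄·Hᵀ + R = [206 80; 80 167]
K = P̄·Hᵀ·S⁻¹ = [-1023/4667 -516/4667; -233/718 116/359]
x' = x̄ + K·y = [-1230/4667, 1/359]
P' = (I − K·H)·P̄ = [854/4667 39/359; 39/359 465/718]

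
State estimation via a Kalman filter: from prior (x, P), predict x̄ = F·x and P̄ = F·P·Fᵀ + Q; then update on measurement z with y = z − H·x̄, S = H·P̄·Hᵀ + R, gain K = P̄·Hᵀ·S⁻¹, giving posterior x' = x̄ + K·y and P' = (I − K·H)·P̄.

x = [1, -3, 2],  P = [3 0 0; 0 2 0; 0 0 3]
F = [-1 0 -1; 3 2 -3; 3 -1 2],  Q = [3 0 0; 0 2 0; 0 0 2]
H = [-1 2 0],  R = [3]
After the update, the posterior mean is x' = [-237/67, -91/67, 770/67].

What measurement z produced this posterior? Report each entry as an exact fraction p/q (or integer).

x̄ = F·x = [-3, -9, 10]
P̄ = F·P·Fᵀ + Q = [9 0 -15; 0 64 5; -15 5 43]
S = H·P̄·Hᵀ + R = [268]
K = P̄·Hᵀ·S⁻¹ = [-9/268; 32/67; 25/268]
x' − x̄ = [-36/67, 512/67, 100/67] = K·y
y = (KᵀK)⁻¹·Kᵀ·(x' − x̄) = [16]
z = y + H·x̄ = [16] + [-15] = [1]

z = [1]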